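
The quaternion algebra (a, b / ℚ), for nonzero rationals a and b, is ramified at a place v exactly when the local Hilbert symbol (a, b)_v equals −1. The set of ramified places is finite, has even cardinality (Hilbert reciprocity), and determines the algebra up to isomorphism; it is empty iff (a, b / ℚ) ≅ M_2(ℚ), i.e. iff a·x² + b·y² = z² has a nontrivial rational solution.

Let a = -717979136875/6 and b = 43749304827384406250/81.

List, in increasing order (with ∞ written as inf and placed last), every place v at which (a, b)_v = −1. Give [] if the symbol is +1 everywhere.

[2, 3, 7, 13]

Mod squares: a ≡ -546, b ≡ 92378. Check v ∈ {∞, 2, 3, 5, 7, 11, 13, 17, 19}.
v=3: a=3^-1·(≡1), b=3^-4·(≡2) mod 3; (1|3)=+1, (2|3)=-1; (−1)^{-1·-4·1}·(+1)^-4·(-1)^-1 = -1.
v=17: a=17^2·(≡15), b=17^3·(≡11) mod 17; (15|17)=+1, (11|17)=-1; (−1)^{2·3·8}·(+1)^3·(-1)^2 = +1.
v=5: a=5^4·(≡1), b=5^6·(≡2) mod 5; (1|5)=+1, (2|5)=-1; (−1)^{4·6·2}·(+1)^6·(-1)^4 = +1.
v=∞: -546 < 0 and 92378 > 0  ⇒  (a,b)_∞ = +1.
v=7: a=7^1·(≡3), b=7^4·(≡3) mod 7; (3|7)=-1, (3|7)=-1; (−1)^{1·4·3}·(-1)^4·(-1)^1 = -1.
v=11: a=11^2·(≡5), b=11^3·(≡3) mod 11; (5|11)=+1, (3|11)=+1; (−1)^{2·3·5}·(+1)^3·(+1)^2 = +1.
v=13: a=13^1·(≡3), b=13^1·(≡6) mod 13; (3|13)=+1, (6|13)=-1; (−1)^{1·1·6}·(+1)^1·(-1)^1 = -1.
v=2: v_2(a)=-1, v_2(b)=1; units ≡ 7, 5 (mod 8); ε·ε+αω+βω = 1·0+-1·1+1·0 ≡ 1  ⇒  (a,b)_2 = -1.
v=19: a=19^2·(≡7), b=19^3·(≡6) mod 19; (7|19)=+1, (6|19)=+1; (−1)^{2·3·9}·(+1)^3·(+1)^2 = +1.
(-546, 92378 / ℚ) ramifies at {2, 3, 7, 13}: a division algebra.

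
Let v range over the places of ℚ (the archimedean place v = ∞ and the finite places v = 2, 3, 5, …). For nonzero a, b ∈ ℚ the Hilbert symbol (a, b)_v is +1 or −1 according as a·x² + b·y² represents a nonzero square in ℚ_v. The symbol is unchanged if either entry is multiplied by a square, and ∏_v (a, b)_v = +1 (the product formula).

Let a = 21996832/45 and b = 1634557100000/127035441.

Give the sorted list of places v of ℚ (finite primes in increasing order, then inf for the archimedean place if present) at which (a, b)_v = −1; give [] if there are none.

(a, b) ≡ (56810, 110) mod (ℚ^×)²; places V = {2, 3, 5, 11, 13, 17, 19, 23, 53, ∞}.
(a,b)_2: α=5, β=5; u≡5, v≡7 (mod 8); ε(u)ε(v)=0·1, αω(v)=5·0, βω(u)=5·1; sum ≡ 1  ⇒  -1.
(a,b)_17: α=0, u≡2; β=-4, v≡15 (mod 17); (2|17)=+1, (15|17)=+1; sign (−1)^0·+1^-4·+1^0 = +1.
(a,b)_13: α=1, u≡6; β=-2, v≡2 (mod 13); (6|13)=-1, (2|13)=-1; sign (−1)^0·-1^-2·-1^1 = -1.
(a,b)_3: α=-2, u≡2; β=-2, v≡2 (mod 3); (2|3)=-1, (2|3)=-1; sign (−1)^0·-1^-2·-1^-2 = +1.
(a,b)_∞: sgn(56810)=+, sgn(110)=+, so +1.
(a,b)_19: α=1, u≡11; β=0, v≡15 (mod 19); (11|19)=+1, (15|19)=-1; sign (−1)^0·+1^0·-1^1 = -1.
(a,b)_23: α=1, u≡2; β=2, v≡6 (mod 23); (2|23)=+1, (6|23)=+1; sign (−1)^0·+1^2·+1^1 = +1.
(a,b)_53: α=0, u≡36; β=2, v≡29 (mod 53); (36|53)=+1, (29|53)=+1; sign (−1)^0·+1^2·+1^0 = +1.
(a,b)_11: α=2, u≡6; β=1, v≡8 (mod 11); (6|11)=-1, (8|11)=-1; sign (−1)^0·-1^1·-1^2 = -1.
(a,b)_5: α=-1, u≡3; β=5, v≡2 (mod 5); (3|5)=-1, (2|5)=-1; sign (−1)^0·-1^5·-1^-1 = +1.
|Ram(56810, 110)| = 4, even; anisotropic at {2, 11, 13, 19}.

[2, 11, 13, 19]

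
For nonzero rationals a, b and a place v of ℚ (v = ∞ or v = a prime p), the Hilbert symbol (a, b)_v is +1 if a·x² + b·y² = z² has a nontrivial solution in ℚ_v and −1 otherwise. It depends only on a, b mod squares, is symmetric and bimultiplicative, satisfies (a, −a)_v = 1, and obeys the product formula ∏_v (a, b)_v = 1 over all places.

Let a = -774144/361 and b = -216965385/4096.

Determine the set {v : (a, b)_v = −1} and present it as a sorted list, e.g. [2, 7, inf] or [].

Mod squares: a ≡ -21, b ≡ -65. Check v ∈ {∞, 2, 3, 5, 7, 13, 19, 29}.
v=13: a=13^0·(≡11), b=13^1·(≡2) mod 13; (11|13)=-1, (2|13)=-1; (−1)^{0·1·6}·(-1)^1·(-1)^0 = -1.
v=2: v_2(a)=12, v_2(b)=-12; units ≡ 3, 7 (mod 8); ε·ε+αω+βω = 1·1+12·0+-12·1 ≡ 1  ⇒  (a,b)_2 = -1.
v=3: a=3^3·(≡2), b=3^4·(≡1) mod 3; (2|3)=-1, (1|3)=+1; (−1)^{3·4·1}·(-1)^4·(+1)^3 = +1.
v=∞: -21 < 0 and -65 < 0  ⇒  (a,b)_∞ = -1.
v=5: a=5^0·(≡1), b=5^1·(≡3) mod 5; (1|5)=+1, (3|5)=-1; (−1)^{0·1·2}·(+1)^1·(-1)^0 = +1.
v=19: a=19^-2·(≡11), b=19^0·(≡9) mod 19; (11|19)=+1, (9|19)=+1; (−1)^{-2·0·9}·(+1)^0·(+1)^-2 = +1.
v=7: a=7^1·(≡2), b=7^2·(≡6) mod 7; (2|7)=+1, (6|7)=-1; (−1)^{1·2·3}·(+1)^2·(-1)^1 = -1.
v=29: a=29^0·(≡12), b=29^2·(≡4) mod 29; (12|29)=-1, (4|29)=+1; (−1)^{0·2·14}·(-1)^2·(+1)^0 = +1.
Ram(-21, -65) = {2, 7, 13, ∞}; no ℚ_2-point on the conic.

[2, 7, 13, inf]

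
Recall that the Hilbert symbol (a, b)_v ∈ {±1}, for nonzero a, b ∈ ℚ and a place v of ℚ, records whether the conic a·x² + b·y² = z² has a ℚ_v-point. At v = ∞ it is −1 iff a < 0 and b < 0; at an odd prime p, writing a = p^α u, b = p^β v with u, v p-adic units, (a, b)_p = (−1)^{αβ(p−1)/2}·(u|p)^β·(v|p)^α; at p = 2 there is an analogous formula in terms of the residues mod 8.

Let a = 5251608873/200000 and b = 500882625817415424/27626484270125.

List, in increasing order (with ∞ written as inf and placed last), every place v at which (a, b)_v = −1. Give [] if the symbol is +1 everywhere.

Mod squares: a ≡ 27965, b ≡ 1418395. Check v ∈ {∞, 2, 3, 5, 7, 11, 13, 17, 19, 29, 31, 37, 41, 43, 47}.
v=43: a=43^0·(≡24), b=43^-2·(≡1) mod 43; (24|43)=+1, (1|43)=+1; (−1)^{0·-2·21}·(+1)^-2·(+1)^0 = +1.
v=31: a=31^0·(≡3), b=31^2·(≡17) mod 31; (3|31)=-1, (17|31)=-1; (−1)^{0·2·15}·(-1)^2·(-1)^0 = +1.
v=7: a=7^1·(≡3), b=7^0·(≡5) mod 7; (3|7)=-1, (5|7)=-1; (−1)^{1·0·3}·(-1)^0·(-1)^1 = -1.
v=5: a=5^-5·(≡2), b=5^-3·(≡4) mod 5; (2|5)=-1, (4|5)=+1; (−1)^{-5·-3·2}·(-1)^-3·(+1)^-5 = -1.
v=17: a=17^3·(≡1), b=17^1·(≡4) mod 17; (1|17)=+1, (4|17)=+1; (−1)^{3·1·8}·(+1)^1·(+1)^3 = +1.
v=41: a=41^0·(≡6), b=41^1·(≡21) mod 41; (6|41)=-1, (21|41)=+1; (−1)^{0·1·20}·(-1)^1·(+1)^0 = -1.
v=47: a=47^1·(≡23), b=47^2·(≡39) mod 47; (23|47)=-1, (39|47)=-1; (−1)^{1·2·23}·(-1)^2·(-1)^1 = -1.
v=13: a=13^0·(≡7), b=13^-2·(≡9) mod 13; (7|13)=-1, (9|13)=+1; (−1)^{0·-2·6}·(-1)^-2·(+1)^0 = +1.
v=11: a=11^0·(≡3), b=11^1·(≡1) mod 11; (3|11)=+1, (1|11)=+1; (−1)^{0·1·5}·(+1)^1·(+1)^0 = +1.
v=29: a=29^0·(≡22), b=29^-4·(≡25) mod 29; (22|29)=+1, (25|29)=+1; (−1)^{0·-4·14}·(+1)^-4·(+1)^0 = +1.
v=37: a=37^0·(≡27), b=37^1·(≡27) mod 37; (27|37)=+1, (27|37)=+1; (−1)^{0·1·18}·(+1)^1·(+1)^0 = +1.
v=∞: 27965 > 0 and 1418395 > 0  ⇒  (a,b)_∞ = +1.
v=3: a=3^2·(≡2), b=3^2·(≡1) mod 3; (2|3)=-1, (1|3)=+1; (−1)^{2·2·1}·(-1)^2·(+1)^2 = +1.
v=2: v_2(a)=-6, v_2(b)=8; units ≡ 5, 3 (mod 8); ε·ε+αω+βω = 0·1+-6·1+8·1 ≡ 0  ⇒  (a,b)_2 = +1.
v=19: a=19^2·(≡4), b=19^2·(≡4) mod 19; (4|19)=+1, (4|19)=+1; (−1)^{2·2·9}·(+1)^2·(+1)^2 = +1.
Ram(27965, 1418395) = {5, 7, 41, 47}; no ℚ_5-point on the conic.

[5, 7, 41, 47]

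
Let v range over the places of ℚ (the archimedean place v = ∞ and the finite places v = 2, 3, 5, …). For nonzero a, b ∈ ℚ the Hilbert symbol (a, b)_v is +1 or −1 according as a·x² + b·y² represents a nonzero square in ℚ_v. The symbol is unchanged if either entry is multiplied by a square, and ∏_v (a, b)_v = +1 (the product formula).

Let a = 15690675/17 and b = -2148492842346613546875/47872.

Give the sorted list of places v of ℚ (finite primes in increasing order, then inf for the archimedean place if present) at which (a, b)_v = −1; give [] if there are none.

(a, b) ≡ (88179, -561) mod (ℚ^×)²; places V = {2, 3, 5, 7, 11, 13, 17, 19, ∞}.
(a,b)_5: α=2, u≡1; β=6, v≡4 (mod 5); (1|5)=+1, (4|5)=+1; sign (−1)^0·+1^6·+1^2 = +1.
(a,b)_19: α=1, u≡5; β=6, v≡4 (mod 19); (5|19)=+1, (4|19)=+1; sign (−1)^0·+1^6·+1^1 = +1.
(a,b)_7: α=1, u≡2; β=8, v≡3 (mod 7); (2|7)=+1, (3|7)=-1; sign (−1)^0·+1^8·-1^1 = -1.
(a,b)_13: α=1, u≡4; β=2, v≡5 (mod 13); (4|13)=+1, (5|13)=-1; sign (−1)^0·+1^2·-1^1 = -1.
(a,b)_2: α=0, β=-8; u≡3, v≡7 (mod 8); ε(u)ε(v)=1·1, αω(v)=0·0, βω(u)=-8·1; sum ≡ 1  ⇒  -1.
(a,b)_17: α=-1, u≡15; β=-1, v≡13 (mod 17); (15|17)=+1, (13|17)=+1; sign (−1)^0·+1^-1·+1^-1 = +1.
(a,b)_11: α=2, u≡3; β=-1, v≡9 (mod 11); (3|11)=+1, (9|11)=+1; sign (−1)^0·+1^-1·+1^2 = +1.
(a,b)_∞: sgn(88179)=+, sgn(-561)=−, so +1.
(a,b)_3: α=1, u≡2; β=1, v≡2 (mod 3); (2|3)=-1, (2|3)=-1; sign (−1)^1·-1^1·-1^1 = -1.
Ram(88179, -561) = {2, 3, 7, 13}; no ℚ_2-point on the conic.

[2, 3, 7, 13]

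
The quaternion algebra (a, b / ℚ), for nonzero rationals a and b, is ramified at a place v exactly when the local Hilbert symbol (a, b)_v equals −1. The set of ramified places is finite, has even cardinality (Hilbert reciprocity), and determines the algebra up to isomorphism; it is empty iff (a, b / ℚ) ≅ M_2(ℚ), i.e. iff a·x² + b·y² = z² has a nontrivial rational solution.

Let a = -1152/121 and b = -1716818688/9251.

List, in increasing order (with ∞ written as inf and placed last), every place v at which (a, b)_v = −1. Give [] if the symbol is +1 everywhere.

(a, b) ≡ (-2, -4433) mod (ℚ^×)²; places V = {2, 3, 11, 13, 29, 31, 43, ∞}.
(a,b)_∞: sgn(-2)=−, sgn(-4433)=−, so -1.
(a,b)_43: α=0, u≡15; β=2, v≡5 (mod 43); (15|43)=+1, (5|43)=-1; sign (−1)^0·+1^2·-1^0 = +1.
(a,b)_29: α=0, u≡19; β=-2, v≡20 (mod 29); (19|29)=-1, (20|29)=+1; sign (−1)^0·-1^-2·+1^0 = +1.
(a,b)_3: α=2, u≡1; β=2, v≡1 (mod 3); (1|3)=+1, (1|3)=+1; sign (−1)^0·+1^2·+1^2 = +1.
(a,b)_13: α=0, u≡11; β=1, v≡9 (mod 13); (11|13)=-1, (9|13)=+1; sign (−1)^0·-1^1·+1^0 = -1.
(a,b)_11: α=-2, u≡3; β=-1, v≡4 (mod 11); (3|11)=+1, (4|11)=+1; sign (−1)^0·+1^-1·+1^-2 = +1.
(a,b)_31: α=0, u≡12; β=1, v≡17 (mod 31); (12|31)=-1, (17|31)=-1; sign (−1)^0·-1^1·-1^0 = -1.
(a,b)_2: α=7, β=8; u≡7, v≡7 (mod 8); ε(u)ε(v)=1·1, αω(v)=7·0, βω(u)=8·0; sum ≡ 1  ⇒  -1.
(-2, -4433 / ℚ) ramifies at {2, 13, 31, ∞}: a division algebra.

[2, 13, 31, inf]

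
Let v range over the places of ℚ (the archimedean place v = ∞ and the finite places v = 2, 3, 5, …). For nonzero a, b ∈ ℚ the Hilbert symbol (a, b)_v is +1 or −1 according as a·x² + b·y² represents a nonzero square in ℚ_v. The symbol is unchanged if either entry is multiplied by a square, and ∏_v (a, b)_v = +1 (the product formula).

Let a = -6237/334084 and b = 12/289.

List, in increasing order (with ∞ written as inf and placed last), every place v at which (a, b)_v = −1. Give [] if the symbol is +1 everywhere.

[2, 7]

Mod squares: a ≡ -77, b ≡ 3. Check v ∈ {∞, 2, 3, 7, 11, 17}.
v=3: a=3^4·(≡1), b=3^1·(≡1) mod 3; (1|3)=+1, (1|3)=+1; (−1)^{4·1·1}·(+1)^1·(+1)^4 = +1.
v=17: a=17^-4·(≡9), b=17^-2·(≡12) mod 17; (9|17)=+1, (12|17)=-1; (−1)^{-4·-2·8}·(+1)^-2·(-1)^-4 = +1.
v=11: a=11^1·(≡9), b=11^0·(≡4) mod 11; (9|11)=+1, (4|11)=+1; (−1)^{1·0·5}·(+1)^0·(+1)^1 = +1.
v=7: a=7^1·(≡6), b=7^0·(≡6) mod 7; (6|7)=-1, (6|7)=-1; (−1)^{1·0·3}·(-1)^0·(-1)^1 = -1.
v=2: v_2(a)=-2, v_2(b)=2; units ≡ 3, 3 (mod 8); ε·ε+αω+βω = 1·1+-2·1+2·1 ≡ 1  ⇒  (a,b)_2 = -1.
v=∞: -77 < 0 and 3 > 0  ⇒  (a,b)_∞ = +1.
Ram(-77, 3) = {2, 7}; no ℚ_2-point on the conic.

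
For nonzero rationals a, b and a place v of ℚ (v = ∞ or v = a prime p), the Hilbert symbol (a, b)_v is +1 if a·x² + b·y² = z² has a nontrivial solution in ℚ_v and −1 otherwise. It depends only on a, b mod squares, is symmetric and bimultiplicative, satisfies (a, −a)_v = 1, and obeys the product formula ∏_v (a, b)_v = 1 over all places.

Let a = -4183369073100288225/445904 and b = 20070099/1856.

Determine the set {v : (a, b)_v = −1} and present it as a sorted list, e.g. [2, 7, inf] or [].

Mod squares: a ≡ -975821, b ≡ 88711. Check v ∈ {∞, 2, 3, 5, 7, 11, 19, 23, 29, 31}.
v=11: a=11^1·(≡9), b=11^0·(≡2) mod 11; (9|11)=+1, (2|11)=-1; (−1)^{1·0·5}·(+1)^0·(-1)^1 = -1.
v=23: a=23^3·(≡13), b=23^1·(≡1) mod 23; (13|23)=+1, (1|23)=+1; (−1)^{3·1·11}·(+1)^1·(+1)^3 = -1.
v=2: v_2(a)=-4, v_2(b)=-6; units ≡ 3, 7 (mod 8); ε·ε+αω+βω = 1·1+-4·0+-6·1 ≡ 1  ⇒  (a,b)_2 = -1.
v=19: a=19^3·(≡4), b=19^1·(≡10) mod 19; (4|19)=+1, (10|19)=-1; (−1)^{3·1·9}·(+1)^1·(-1)^3 = +1.
v=29: a=29^-1·(≡24), b=29^-1·(≡26) mod 29; (24|29)=+1, (26|29)=-1; (−1)^{-1·-1·14}·(+1)^-1·(-1)^-1 = -1.
v=∞: -975821 < 0 and 88711 > 0  ⇒  (a,b)_∞ = +1.
v=5: a=5^2·(≡4), b=5^0·(≡4) mod 5; (4|5)=+1, (4|5)=+1; (−1)^{2·0·2}·(+1)^0·(+1)^2 = +1.
v=7: a=7^3·(≡4), b=7^1·(≡6) mod 7; (4|7)=+1, (6|7)=-1; (−1)^{3·1·3}·(+1)^1·(-1)^3 = +1.
v=31: a=31^-2·(≡8), b=31^0·(≡19) mod 31; (8|31)=+1, (19|31)=+1; (−1)^{-2·0·15}·(+1)^0·(+1)^-2 = +1.
v=3: a=3^12·(≡1), b=3^8·(≡1) mod 3; (1|3)=+1, (1|3)=+1; (−1)^{12·8·1}·(+1)^8·(+1)^12 = +1.
Ram(-975821, 88711) = {2, 11, 23, 29}; no ℚ_2-point on the conic.

[2, 11, 23, 29]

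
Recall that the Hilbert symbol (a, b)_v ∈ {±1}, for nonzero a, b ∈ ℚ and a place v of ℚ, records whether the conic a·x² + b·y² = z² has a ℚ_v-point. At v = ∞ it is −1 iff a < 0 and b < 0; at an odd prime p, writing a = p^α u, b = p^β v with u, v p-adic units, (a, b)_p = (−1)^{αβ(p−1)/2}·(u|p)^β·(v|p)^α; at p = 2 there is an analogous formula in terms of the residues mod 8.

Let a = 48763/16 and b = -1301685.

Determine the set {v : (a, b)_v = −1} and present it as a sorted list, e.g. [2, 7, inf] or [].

[2, 5, 11, 13]

(a, b) ≡ (403, -26565) mod (ℚ^×)²; places V = {2, 3, 5, 7, 11, 13, 23, 31, ∞}.
(a,b)_7: α=0, u≡4; β=3, v≡6 (mod 7); (4|7)=+1, (6|7)=-1; sign (−1)^0·+1^3·-1^0 = +1.
(a,b)_2: α=-4, β=0; u≡3, v≡3 (mod 8); ε(u)ε(v)=1·1, αω(v)=-4·1, βω(u)=0·1; sum ≡ 1  ⇒  -1.
(a,b)_13: α=1, u≡11; β=0, v≡5 (mod 13); (11|13)=-1, (5|13)=-1; sign (−1)^0·-1^0·-1^1 = -1.
(a,b)_23: α=0, u≡16; β=1, v≡8 (mod 23); (16|23)=+1, (8|23)=+1; sign (−1)^0·+1^1·+1^0 = +1.
(a,b)_11: α=2, u≡8; β=1, v≡3 (mod 11); (8|11)=-1, (3|11)=+1; sign (−1)^0·-1^1·+1^2 = -1.
(a,b)_5: α=0, u≡3; β=1, v≡3 (mod 5); (3|5)=-1, (3|5)=-1; sign (−1)^0·-1^1·-1^0 = -1.
(a,b)_31: α=1, u≡15; β=0, v≡5 (mod 31); (15|31)=-1, (5|31)=+1; sign (−1)^0·-1^0·+1^1 = +1.
(a,b)_∞: sgn(403)=+, sgn(-26565)=−, so +1.
(a,b)_3: α=0, u≡1; β=1, v≡1 (mod 3); (1|3)=+1, (1|3)=+1; sign (−1)^0·+1^1·+1^0 = +1.
Ram(403, -26565) = {2, 5, 11, 13}; no ℚ_2-point on the conic.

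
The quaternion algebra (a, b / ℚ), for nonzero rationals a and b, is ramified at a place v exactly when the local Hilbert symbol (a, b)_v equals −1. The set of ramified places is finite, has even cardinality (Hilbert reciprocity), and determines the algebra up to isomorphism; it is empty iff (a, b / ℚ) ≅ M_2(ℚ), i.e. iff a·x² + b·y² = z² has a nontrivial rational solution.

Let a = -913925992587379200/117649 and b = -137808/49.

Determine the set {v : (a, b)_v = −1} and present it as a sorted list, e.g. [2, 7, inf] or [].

[13, 29, 37, inf]

(a, b) ≡ (-1924962, -957) mod (ℚ^×)²; places V = {2, 3, 5, 7, 11, 13, 23, 29, 37, ∞}.
(a,b)_23: α=1, u≡4; β=0, v≡18 (mod 23); (4|23)=+1, (18|23)=+1; sign (−1)^0·+1^0·+1^1 = +1.
(a,b)_7: α=-6, u≡5; β=-2, v≡1 (mod 7); (5|7)=-1, (1|7)=+1; sign (−1)^0·-1^-2·+1^-6 = +1.
(a,b)_37: α=1, u≡7; β=0, v≡23 (mod 37); (7|37)=+1, (23|37)=-1; sign (−1)^0·+1^0·-1^1 = -1.
(a,b)_11: α=2, u≡1; β=1, v≡9 (mod 11); (1|11)=+1, (9|11)=+1; sign (−1)^0·+1^1·+1^2 = +1.
(a,b)_29: α=3, u≡19; β=1, v≡6 (mod 29); (19|29)=-1, (6|29)=+1; sign (−1)^0·-1^1·+1^3 = -1.
(a,b)_13: α=1, u≡4; β=0, v≡7 (mod 13); (4|13)=+1, (7|13)=-1; sign (−1)^0·+1^0·-1^1 = -1.
(a,b)_2: α=9, β=4; u≡7, v≡3 (mod 8); ε(u)ε(v)=1·1, αω(v)=9·1, βω(u)=4·0; sum ≡ 0  ⇒  +1.
(a,b)_∞: sgn(-1924962)=−, sgn(-957)=−, so -1.
(a,b)_5: α=2, u≡3; β=0, v≡3 (mod 5); (3|5)=-1, (3|5)=-1; sign (−1)^0·-1^0·-1^2 = +1.
(a,b)_3: α=7, u≡1; β=3, v≡2 (mod 3); (1|3)=+1, (2|3)=-1; sign (−1)^1·+1^3·-1^7 = +1.
(-1924962, -957 / ℚ) ramifies at {13, 29, 37, ∞}: a division algebra.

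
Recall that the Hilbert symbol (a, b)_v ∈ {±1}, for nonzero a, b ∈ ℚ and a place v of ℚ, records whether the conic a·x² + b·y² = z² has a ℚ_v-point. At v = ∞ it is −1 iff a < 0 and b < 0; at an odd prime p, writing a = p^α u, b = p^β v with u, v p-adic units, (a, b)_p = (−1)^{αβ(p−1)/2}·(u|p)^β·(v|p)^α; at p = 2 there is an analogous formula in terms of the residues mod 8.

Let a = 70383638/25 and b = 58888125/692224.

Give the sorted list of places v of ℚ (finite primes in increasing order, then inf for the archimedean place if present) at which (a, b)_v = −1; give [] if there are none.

[2, 17, 19, 29]

Mod squares: a ≡ 243542, b ≡ 29. Check v ∈ {∞, 2, 3, 5, 13, 17, 19, 29}.
v=5: a=5^-2·(≡3), b=5^4·(≡4) mod 5; (3|5)=-1, (4|5)=+1; (−1)^{-2·4·2}·(-1)^4·(+1)^-2 = +1.
v=17: a=17^3·(≡10), b=17^0·(≡6) mod 17; (10|17)=-1, (6|17)=-1; (−1)^{3·0·8}·(-1)^0·(-1)^3 = -1.
v=29: a=29^1·(≡26), b=29^1·(≡7) mod 29; (26|29)=-1, (7|29)=+1; (−1)^{1·1·14}·(-1)^1·(+1)^1 = -1.
v=∞: 243542 > 0 and 29 > 0  ⇒  (a,b)_∞ = +1.
v=2: v_2(a)=1, v_2(b)=-12; units ≡ 3, 5 (mod 8); ε·ε+αω+βω = 1·0+1·1+-12·1 ≡ 1  ⇒  (a,b)_2 = -1.
v=3: a=3^0·(≡2), b=3^2·(≡2) mod 3; (2|3)=-1, (2|3)=-1; (−1)^{0·2·1}·(-1)^2·(-1)^0 = +1.
v=19: a=19^1·(≡8), b=19^2·(≡3) mod 19; (8|19)=-1, (3|19)=-1; (−1)^{1·2·9}·(-1)^2·(-1)^1 = -1.
v=13: a=13^1·(≡10), b=13^-2·(≡10) mod 13; (10|13)=+1, (10|13)=+1; (−1)^{1·-2·6}·(+1)^-2·(+1)^1 = +1.
(243542, 29 / ℚ) ramifies at {2, 17, 19, 29}: a division algebra.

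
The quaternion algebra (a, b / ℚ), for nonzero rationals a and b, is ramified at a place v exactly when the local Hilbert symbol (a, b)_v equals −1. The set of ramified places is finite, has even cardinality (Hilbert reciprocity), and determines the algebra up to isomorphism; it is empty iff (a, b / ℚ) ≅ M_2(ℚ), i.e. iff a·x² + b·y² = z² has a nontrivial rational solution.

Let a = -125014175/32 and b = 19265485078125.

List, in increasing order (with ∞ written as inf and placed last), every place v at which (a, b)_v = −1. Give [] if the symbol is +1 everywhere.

[2, 3, 11, 17]

(a, b) ≡ (-286, 2805) mod (ℚ^×)²; places V = {2, 3, 5, 11, 13, 17, ∞}.
(a,b)_13: α=1, u≡9; β=2, v≡3 (mod 13); (9|13)=+1, (3|13)=+1; sign (−1)^0·+1^2·+1^1 = +1.
(a,b)_5: α=2, u≡4; β=7, v≡4 (mod 5); (4|5)=+1, (4|5)=+1; sign (−1)^0·+1^7·+1^2 = +1.
(a,b)_3: α=0, u≡2; β=3, v≡2 (mod 3); (2|3)=-1, (2|3)=-1; sign (−1)^0·-1^3·-1^0 = -1.
(a,b)_11: α=3, u≡7; β=1, v≡2 (mod 11); (7|11)=-1, (2|11)=-1; sign (−1)^1·-1^1·-1^3 = -1.
(a,b)_17: α=2, u≡5; β=3, v≡5 (mod 17); (5|17)=-1, (5|17)=-1; sign (−1)^0·-1^3·-1^2 = -1.
(a,b)_2: α=-5, β=0; u≡1, v≡5 (mod 8); ε(u)ε(v)=0·0, αω(v)=-5·1, βω(u)=0·0; sum ≡ 1  ⇒  -1.
(a,b)_∞: sgn(-286)=−, sgn(2805)=+, so +1.
Ram(-286, 2805) = {2, 3, 11, 17}; no ℚ_2-point on the conic.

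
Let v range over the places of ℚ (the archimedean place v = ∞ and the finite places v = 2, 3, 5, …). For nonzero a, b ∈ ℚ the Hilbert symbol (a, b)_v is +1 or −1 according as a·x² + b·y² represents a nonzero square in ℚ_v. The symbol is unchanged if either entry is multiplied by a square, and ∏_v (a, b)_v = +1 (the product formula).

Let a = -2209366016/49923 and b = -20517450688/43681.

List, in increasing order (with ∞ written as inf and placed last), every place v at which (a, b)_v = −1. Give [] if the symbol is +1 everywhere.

[3, 11, 13, 23, 31, 41, 47, inf]

(a, b) ≡ (-404547, -173383) mod (ℚ^×)²; places V = {2, 3, 7, 11, 13, 17, 19, 23, 31, 41, 43, 47, ∞}.
(a,b)_41: α=1, u≡15; β=0, v≡14 (mod 41); (15|41)=-1, (14|41)=-1; sign (−1)^0·-1^0·-1^1 = -1.
(a,b)_7: α=0, u≡4; β=1, v≡4 (mod 7); (4|7)=+1, (4|7)=+1; sign (−1)^0·+1^1·+1^0 = +1.
(a,b)_∞: sgn(-404547)=−, sgn(-173383)=−, so -1.
(a,b)_11: α=1, u≡6; β=-2, v≡10 (mod 11); (6|11)=-1, (10|11)=-1; sign (−1)^0·-1^-2·-1^1 = -1.
(a,b)_17: α=0, u≡8; β=1, v≡2 (mod 17); (8|17)=+1, (2|17)=+1; sign (−1)^0·+1^1·+1^0 = +1.
(a,b)_3: α=-3, u≡1; β=0, v≡2 (mod 3); (1|3)=+1, (2|3)=-1; sign (−1)^0·+1^0·-1^-3 = -1.
(a,b)_19: α=0, u≡4; β=-2, v≡9 (mod 19); (4|19)=+1, (9|19)=+1; sign (−1)^0·+1^-2·+1^0 = +1.
(a,b)_47: α=0, u≡44; β=1, v≡18 (mod 47); (44|47)=-1, (18|47)=+1; sign (−1)^0·-1^1·+1^0 = -1.
(a,b)_13: α=1, u≡10; β=0, v≡6 (mod 13); (10|13)=+1, (6|13)=-1; sign (−1)^0·+1^0·-1^1 = -1.
(a,b)_31: α=0, u≡6; β=1, v≡19 (mod 31); (6|31)=-1, (19|31)=+1; sign (−1)^0·-1^1·+1^0 = -1.
(a,b)_2: α=14, β=6; u≡5, v≡1 (mod 8); ε(u)ε(v)=0·0, αω(v)=14·0, βω(u)=6·1; sum ≡ 0  ⇒  +1.
(a,b)_43: α=-2, u≡35; β=2, v≡21 (mod 43); (35|43)=+1, (21|43)=+1; sign (−1)^0·+1^2·+1^-2 = +1.
(a,b)_23: α=1, u≡3; β=0, v≡15 (mod 23); (3|23)=+1, (15|23)=-1; sign (−1)^0·+1^0·-1^1 = -1.
(-404547, -173383 / ℚ) ramifies at {3, 11, 13, 23, 31, 41, 47, ∞}: a division algebra.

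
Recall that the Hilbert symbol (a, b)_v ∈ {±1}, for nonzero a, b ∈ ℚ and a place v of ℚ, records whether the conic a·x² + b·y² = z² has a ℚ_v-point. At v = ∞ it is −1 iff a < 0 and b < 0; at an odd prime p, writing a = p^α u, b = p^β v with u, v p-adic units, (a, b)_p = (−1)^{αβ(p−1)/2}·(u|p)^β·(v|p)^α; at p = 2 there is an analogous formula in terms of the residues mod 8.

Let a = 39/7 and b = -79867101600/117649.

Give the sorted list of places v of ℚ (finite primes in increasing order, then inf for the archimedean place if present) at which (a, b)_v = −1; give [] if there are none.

[3, 13]

(a, b) ≡ (273, -14586) mod (ℚ^×)²; places V = {2, 3, 5, 7, 11, 13, 17, ∞}.
(a,b)_∞: sgn(273)=+, sgn(-14586)=−, so +1.
(a,b)_11: α=0, u≡4; β=1, v≡3 (mod 11); (4|11)=+1, (3|11)=+1; sign (−1)^0·+1^1·+1^0 = +1.
(a,b)_2: α=0, β=5; u≡1, v≡3 (mod 8); ε(u)ε(v)=0·1, αω(v)=0·1, βω(u)=5·0; sum ≡ 0  ⇒  +1.
(a,b)_17: α=0, u≡8; β=1, v≡2 (mod 17); (8|17)=+1, (2|17)=+1; sign (−1)^0·+1^1·+1^0 = +1.
(a,b)_5: α=0, u≡2; β=2, v≡4 (mod 5); (2|5)=-1, (4|5)=+1; sign (−1)^0·-1^2·+1^0 = +1.
(a,b)_3: α=1, u≡1; β=5, v≡1 (mod 3); (1|3)=+1, (1|3)=+1; sign (−1)^1·+1^5·+1^1 = -1.
(a,b)_7: α=-1, u≡4; β=-6, v≡1 (mod 7); (4|7)=+1, (1|7)=+1; sign (−1)^0·+1^-6·+1^-1 = +1.
(a,b)_13: α=1, u≡6; β=3, v≡3 (mod 13); (6|13)=-1, (3|13)=+1; sign (−1)^0·-1^3·+1^1 = -1.
|Ram(273, -14586)| = 2, even; anisotropic at {3, 13}.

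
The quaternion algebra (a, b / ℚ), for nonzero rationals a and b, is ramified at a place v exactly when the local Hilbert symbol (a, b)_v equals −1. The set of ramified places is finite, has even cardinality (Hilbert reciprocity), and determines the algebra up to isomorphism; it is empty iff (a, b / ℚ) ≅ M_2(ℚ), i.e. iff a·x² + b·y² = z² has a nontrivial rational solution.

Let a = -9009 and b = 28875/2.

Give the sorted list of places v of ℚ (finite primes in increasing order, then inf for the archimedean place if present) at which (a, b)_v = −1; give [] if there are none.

[2, 7]

(a, b) ≡ (-1001, 2310) mod (ℚ^×)²; places V = {2, 3, 5, 7, 11, 13, ∞}.
(a,b)_13: α=1, u≡9; β=0, v≡1 (mod 13); (9|13)=+1, (1|13)=+1; sign (−1)^0·+1^0·+1^1 = +1.
(a,b)_2: α=0, β=-1; u≡7, v≡3 (mod 8); ε(u)ε(v)=1·1, αω(v)=0·1, βω(u)=-1·0; sum ≡ 1  ⇒  -1.
(a,b)_∞: sgn(-1001)=−, sgn(2310)=+, so +1.
(a,b)_5: α=0, u≡1; β=3, v≡3 (mod 5); (1|5)=+1, (3|5)=-1; sign (−1)^0·+1^3·-1^0 = +1.
(a,b)_11: α=1, u≡6; β=1, v≡9 (mod 11); (6|11)=-1, (9|11)=+1; sign (−1)^1·-1^1·+1^1 = +1.
(a,b)_3: α=2, u≡1; β=1, v≡2 (mod 3); (1|3)=+1, (2|3)=-1; sign (−1)^0·+1^1·-1^2 = +1.
(a,b)_7: α=1, u≡1; β=1, v≡1 (mod 7); (1|7)=+1, (1|7)=+1; sign (−1)^1·+1^1·+1^1 = -1.
Ram(-1001, 2310) = {2, 7}; no ℚ_2-point on the conic.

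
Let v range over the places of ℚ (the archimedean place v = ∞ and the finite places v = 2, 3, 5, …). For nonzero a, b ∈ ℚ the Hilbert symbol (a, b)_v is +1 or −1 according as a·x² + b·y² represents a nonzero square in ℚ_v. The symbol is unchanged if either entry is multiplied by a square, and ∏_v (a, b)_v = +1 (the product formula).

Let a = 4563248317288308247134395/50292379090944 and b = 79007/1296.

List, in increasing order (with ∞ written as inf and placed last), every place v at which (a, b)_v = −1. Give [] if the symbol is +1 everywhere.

[2, 5]

Mod squares: a ≡ 155, b ≡ 47. Check v ∈ {∞, 2, 3, 5, 7, 19, 23, 31, 41, 47}.
v=5: a=5^1·(≡1), b=5^0·(≡2) mod 5; (1|5)=+1, (2|5)=-1; (−1)^{1·0·2}·(+1)^0·(-1)^1 = -1.
v=2: v_2(a)=-18, v_2(b)=-4; units ≡ 3, 7 (mod 8); ε·ε+αω+βω = 1·1+-18·0+-4·1 ≡ 1  ⇒  (a,b)_2 = -1.
v=23: a=23^2·(≡17), b=23^0·(≡6) mod 23; (17|23)=-1, (6|23)=+1; (−1)^{2·0·11}·(-1)^0·(+1)^2 = +1.
v=41: a=41^6·(≡18), b=41^2·(≡15) mod 41; (18|41)=+1, (15|41)=-1; (−1)^{6·2·20}·(+1)^2·(-1)^6 = +1.
v=19: a=19^-2·(≡3), b=19^0·(≡6) mod 19; (3|19)=-1, (6|19)=+1; (−1)^{-2·0·9}·(-1)^0·(+1)^-2 = +1.
v=47: a=47^4·(≡6), b=47^1·(≡17) mod 47; (6|47)=+1, (17|47)=+1; (−1)^{4·1·23}·(+1)^1·(+1)^4 = +1.
v=7: a=7^4·(≡2), b=7^0·(≡5) mod 7; (2|7)=+1, (5|7)=-1; (−1)^{4·0·3}·(+1)^0·(-1)^4 = +1.
v=3: a=3^-12·(≡2), b=3^-4·(≡2) mod 3; (2|3)=-1, (2|3)=-1; (−1)^{-12·-4·1}·(-1)^-4·(-1)^-12 = +1.
v=31: a=31^1·(≡14), b=31^0·(≡2) mod 31; (14|31)=+1, (2|31)=+1; (−1)^{1·0·15}·(+1)^0·(+1)^1 = +1.
v=∞: 155 > 0 and 47 > 0  ⇒  (a,b)_∞ = +1.
Ram(155, 47) = {2, 5}; no ℚ_2-point on the conic.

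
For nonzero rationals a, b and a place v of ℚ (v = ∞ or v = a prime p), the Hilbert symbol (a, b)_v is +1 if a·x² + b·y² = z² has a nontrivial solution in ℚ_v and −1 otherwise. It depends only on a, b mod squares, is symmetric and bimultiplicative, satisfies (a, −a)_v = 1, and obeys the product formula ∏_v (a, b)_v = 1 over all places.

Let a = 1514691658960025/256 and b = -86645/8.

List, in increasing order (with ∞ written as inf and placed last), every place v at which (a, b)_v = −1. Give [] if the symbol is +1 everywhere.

(a, b) ≡ (201761, -173290) mod (ℚ^×)²; places V = {2, 5, 7, 13, 19, 31, 37, 41, 43, ∞}.
(a,b)_2: α=-8, β=-3; u≡1, v≡3 (mod 8); ε(u)ε(v)=0·1, αω(v)=-8·1, βω(u)=-3·0; sum ≡ 0  ⇒  +1.
(a,b)_41: α=1, u≡39; β=0, v≡19 (mod 41); (39|41)=+1, (19|41)=-1; sign (−1)^0·+1^0·-1^1 = -1.
(a,b)_7: α=1, u≡1; β=0, v≡1 (mod 7); (1|7)=+1, (1|7)=+1; sign (−1)^0·+1^0·+1^1 = +1.
(a,b)_31: α=2, u≡29; β=1, v≡11 (mod 31); (29|31)=-1, (11|31)=-1; sign (−1)^0·-1^1·-1^2 = -1.
(a,b)_13: α=2, u≡9; β=1, v≡7 (mod 13); (9|13)=+1, (7|13)=-1; sign (−1)^0·+1^1·-1^2 = +1.
(a,b)_5: α=2, u≡1; β=1, v≡2 (mod 5); (1|5)=+1, (2|5)=-1; sign (−1)^0·+1^1·-1^2 = +1.
(a,b)_∞: sgn(201761)=+, sgn(-173290)=−, so +1.
(a,b)_43: α=2, u≡39; β=1, v≡33 (mod 43); (39|43)=-1, (33|43)=-1; sign (−1)^0·-1^1·-1^2 = -1.
(a,b)_19: α=1, u≡5; β=0, v≡16 (mod 19); (5|19)=+1, (16|19)=+1; sign (−1)^0·+1^0·+1^1 = +1.
(a,b)_37: α=1, u≡29; β=0, v≡15 (mod 37); (29|37)=-1, (15|37)=-1; sign (−1)^0·-1^0·-1^1 = -1.
(201761, -173290 / ℚ) ramifies at {31, 37, 41, 43}: a division algebra.

[31, 37, 41, 43]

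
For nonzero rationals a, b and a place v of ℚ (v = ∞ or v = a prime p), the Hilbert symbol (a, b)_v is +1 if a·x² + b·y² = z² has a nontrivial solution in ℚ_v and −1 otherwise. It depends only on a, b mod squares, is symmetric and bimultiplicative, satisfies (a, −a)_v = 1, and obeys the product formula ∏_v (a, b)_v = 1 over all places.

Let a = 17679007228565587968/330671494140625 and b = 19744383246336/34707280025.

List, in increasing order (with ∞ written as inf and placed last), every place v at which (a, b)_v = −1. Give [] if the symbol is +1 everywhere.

(a, b) ≡ (2, 1394) mod (ℚ^×)²; places V = {2, 3, 5, 7, 11, 17, 23, 41, ∞}.
(a,b)_∞: sgn(2)=+, sgn(1394)=+, so +1.
(a,b)_5: α=-10, u≡3; β=-2, v≡1 (mod 5); (3|5)=-1, (1|5)=+1; sign (−1)^0·-1^-2·+1^-10 = +1.
(a,b)_23: α=-4, u≡2; β=-4, v≡15 (mod 23); (2|23)=+1, (15|23)=-1; sign (−1)^0·+1^-4·-1^-4 = +1.
(a,b)_11: α=-2, u≡8; β=-2, v≡6 (mod 11); (8|11)=-1, (6|11)=-1; sign (−1)^0·-1^-2·-1^-2 = +1.
(a,b)_41: α=0, u≡25; β=-1, v≡11 (mod 41); (25|41)=+1, (11|41)=-1; sign (−1)^0·+1^-1·-1^0 = +1.
(a,b)_2: α=11, β=13; u≡1, v≡1 (mod 8); ε(u)ε(v)=0·0, αω(v)=11·0, βω(u)=13·0; sum ≡ 0  ⇒  +1.
(a,b)_17: α=4, u≡8; β=1, v≡12 (mod 17); (8|17)=+1, (12|17)=-1; sign (−1)^0·+1^1·-1^4 = +1.
(a,b)_3: α=16, u≡2; β=10, v≡2 (mod 3); (2|3)=-1, (2|3)=-1; sign (−1)^0·-1^10·-1^16 = +1.
(a,b)_7: α=4, u≡1; β=4, v≡2 (mod 7); (1|7)=+1, (2|7)=+1; sign (−1)^0·+1^4·+1^4 = +1.
Every local symbol is +1, so the conic 2·x² + 1394·y² = z² has ℚ_v-points for all v and hence a ℚ-point; (a, b / ℚ) ≅ M_2(ℚ).

[]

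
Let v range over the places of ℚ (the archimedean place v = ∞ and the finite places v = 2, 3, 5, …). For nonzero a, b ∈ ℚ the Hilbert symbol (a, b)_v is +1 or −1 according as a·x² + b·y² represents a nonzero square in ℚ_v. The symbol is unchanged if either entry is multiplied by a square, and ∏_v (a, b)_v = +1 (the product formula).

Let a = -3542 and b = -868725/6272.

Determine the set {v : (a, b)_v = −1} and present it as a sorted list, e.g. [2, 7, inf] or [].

Mod squares: a ≡ -3542, b ≡ -858. Check v ∈ {∞, 2, 3, 5, 7, 11, 13, 23}.
v=3: a=3^0·(≡1), b=3^5·(≡2) mod 3; (1|3)=+1, (2|3)=-1; (−1)^{0·5·1}·(+1)^5·(-1)^0 = +1.
v=11: a=11^1·(≡8), b=11^1·(≡8) mod 11; (8|11)=-1, (8|11)=-1; (−1)^{1·1·5}·(-1)^1·(-1)^1 = -1.
v=2: v_2(a)=1, v_2(b)=-7; units ≡ 5, 3 (mod 8); ε·ε+αω+βω = 0·1+1·1+-7·1 ≡ 0  ⇒  (a,b)_2 = +1.
v=7: a=7^1·(≡5), b=7^-2·(≡5) mod 7; (5|7)=-1, (5|7)=-1; (−1)^{1·-2·3}·(-1)^-2·(-1)^1 = -1.
v=13: a=13^0·(≡7), b=13^1·(≡10) mod 13; (7|13)=-1, (10|13)=+1; (−1)^{0·1·6}·(-1)^1·(+1)^0 = -1.
v=5: a=5^0·(≡3), b=5^2·(≡3) mod 5; (3|5)=-1, (3|5)=-1; (−1)^{0·2·2}·(-1)^2·(-1)^0 = +1.
v=∞: -3542 < 0 and -858 < 0  ⇒  (a,b)_∞ = -1.
v=23: a=23^1·(≡7), b=23^0·(≡12) mod 23; (7|23)=-1, (12|23)=+1; (−1)^{1·0·11}·(-1)^0·(+1)^1 = +1.
|Ram(-3542, -858)| = 4, even; anisotropic at {7, 11, 13, ∞}.

[7, 11, 13, inf]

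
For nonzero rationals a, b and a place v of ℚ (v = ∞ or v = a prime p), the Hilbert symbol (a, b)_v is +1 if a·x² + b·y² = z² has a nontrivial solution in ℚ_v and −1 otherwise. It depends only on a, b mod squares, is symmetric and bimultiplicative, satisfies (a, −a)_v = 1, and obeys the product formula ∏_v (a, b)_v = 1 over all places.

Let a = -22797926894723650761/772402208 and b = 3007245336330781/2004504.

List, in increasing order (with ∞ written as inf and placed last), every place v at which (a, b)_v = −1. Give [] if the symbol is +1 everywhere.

[2, 7]

Mod squares: a ≡ -2388498, b ≡ 341214. Check v ∈ {∞, 2, 3, 7, 13, 17, 19, 29, 37, 53}.
v=29: a=29^1·(≡17), b=29^1·(≡18) mod 29; (17|29)=-1, (18|29)=-1; (−1)^{1·1·14}·(-1)^1·(-1)^1 = +1.
v=37: a=37^1·(≡36), b=37^1·(≡27) mod 37; (36|37)=+1, (27|37)=+1; (−1)^{1·1·18}·(+1)^1·(+1)^1 = +1.
v=19: a=19^6·(≡5), b=19^4·(≡12) mod 19; (5|19)=+1, (12|19)=-1; (−1)^{6·4·9}·(+1)^4·(-1)^6 = +1.
v=2: v_2(a)=-5, v_2(b)=-3; units ≡ 7, 7 (mod 8); ε·ε+αω+βω = 1·1+-5·0+-3·0 ≡ 1  ⇒  (a,b)_2 = -1.
v=13: a=13^2·(≡6), b=13^2·(≡1) mod 13; (6|13)=-1, (1|13)=+1; (−1)^{2·2·6}·(-1)^2·(+1)^2 = +1.
v=53: a=53^1·(≡37), b=53^1·(≡44) mod 53; (37|53)=+1, (44|53)=+1; (−1)^{1·1·26}·(+1)^1·(+1)^1 = +1.
v=3: a=3^1·(≡1), b=3^-1·(≡2) mod 3; (1|3)=+1, (2|3)=-1; (−1)^{1·-1·1}·(+1)^-1·(-1)^1 = +1.
v=17: a=17^-6·(≡9), b=17^-4·(≡12) mod 17; (9|17)=+1, (12|17)=-1; (−1)^{-6·-4·8}·(+1)^-4·(-1)^-6 = +1.
v=7: a=7^5·(≡1), b=7^4·(≡6) mod 7; (1|7)=+1, (6|7)=-1; (−1)^{5·4·3}·(+1)^4·(-1)^5 = -1.
v=∞: -2388498 < 0 and 341214 > 0  ⇒  (a,b)_∞ = +1.
Ram(-2388498, 341214) = {2, 7}; no ℚ_2-point on the conic.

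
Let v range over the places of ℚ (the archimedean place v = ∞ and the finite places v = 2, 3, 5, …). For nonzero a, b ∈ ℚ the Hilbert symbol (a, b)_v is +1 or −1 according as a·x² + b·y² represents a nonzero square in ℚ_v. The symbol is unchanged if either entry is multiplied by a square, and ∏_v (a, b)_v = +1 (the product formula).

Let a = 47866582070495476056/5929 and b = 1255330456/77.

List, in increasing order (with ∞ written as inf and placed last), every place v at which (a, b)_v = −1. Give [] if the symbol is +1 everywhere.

[3, 7, 11, 17]

Mod squares: a ≡ 6, b ≡ 49742. Check v ∈ {∞, 2, 3, 7, 11, 17, 19, 41}.
v=2: v_2(a)=3, v_2(b)=3; units ≡ 3, 7 (mod 8); ε·ε+αω+βω = 1·1+3·0+3·1 ≡ 0  ⇒  (a,b)_2 = +1.
v=11: a=11^-2·(≡2), b=11^-1·(≡4) mod 11; (2|11)=-1, (4|11)=+1; (−1)^{-2·-1·5}·(-1)^-1·(+1)^-2 = -1.
v=17: a=17^6·(≡10), b=17^3·(≡4) mod 17; (10|17)=-1, (4|17)=+1; (−1)^{6·3·8}·(-1)^3·(+1)^6 = -1.
v=3: a=3^5·(≡2), b=3^0·(≡2) mod 3; (2|3)=-1, (2|3)=-1; (−1)^{5·0·1}·(-1)^0·(-1)^5 = -1.
v=19: a=19^2·(≡1), b=19^1·(≡13) mod 19; (1|19)=+1, (13|19)=-1; (−1)^{2·1·9}·(+1)^1·(-1)^2 = +1.
v=7: a=7^-2·(≡3), b=7^-1·(≡4) mod 7; (3|7)=-1, (4|7)=+1; (−1)^{-2·-1·3}·(-1)^-1·(+1)^-2 = -1.
v=41: a=41^4·(≡27), b=41^2·(≡16) mod 41; (27|41)=-1, (16|41)=+1; (−1)^{4·2·20}·(-1)^2·(+1)^4 = +1.
v=∞: 6 > 0 and 49742 > 0  ⇒  (a,b)_∞ = +1.
|Ram(6, 49742)| = 4, even; anisotropic at {3, 7, 11, 17}.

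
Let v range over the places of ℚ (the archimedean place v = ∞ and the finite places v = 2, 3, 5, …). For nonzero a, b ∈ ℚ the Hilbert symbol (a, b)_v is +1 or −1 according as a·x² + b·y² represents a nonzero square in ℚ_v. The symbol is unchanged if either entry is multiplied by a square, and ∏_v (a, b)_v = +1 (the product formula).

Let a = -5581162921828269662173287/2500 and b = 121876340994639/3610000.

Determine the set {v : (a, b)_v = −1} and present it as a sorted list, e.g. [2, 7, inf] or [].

[3, 11]

Mod squares: a ≡ -23023, b ≡ 231. Check v ∈ {∞, 2, 3, 5, 7, 11, 13, 19, 23, 29}.
v=7: a=7^3·(≡1), b=7^1·(≡6) mod 7; (1|7)=+1, (6|7)=-1; (−1)^{3·1·3}·(+1)^1·(-1)^3 = +1.
v=29: a=29^0·(≡8), b=29^2·(≡24) mod 29; (8|29)=-1, (24|29)=+1; (−1)^{0·2·14}·(-1)^2·(+1)^0 = +1.
v=3: a=3^10·(≡2), b=3^5·(≡2) mod 3; (2|3)=-1, (2|3)=-1; (−1)^{10·5·1}·(-1)^5·(-1)^10 = -1.
v=19: a=19^0·(≡4), b=19^-2·(≡15) mod 19; (4|19)=+1, (15|19)=-1; (−1)^{0·-2·9}·(+1)^-2·(-1)^0 = +1.
v=∞: -23023 < 0 and 231 > 0  ⇒  (a,b)_∞ = +1.
v=11: a=11^7·(≡2), b=11^5·(≡10) mod 11; (2|11)=-1, (10|11)=-1; (−1)^{7·5·5}·(-1)^5·(-1)^7 = -1.
v=5: a=5^-4·(≡2), b=5^-4·(≡4) mod 5; (2|5)=-1, (4|5)=+1; (−1)^{-4·-4·2}·(-1)^-4·(+1)^-4 = +1.
v=13: a=13^3·(≡9), b=13^0·(≡9) mod 13; (9|13)=+1, (9|13)=+1; (−1)^{3·0·6}·(+1)^0·(+1)^3 = +1.
v=2: v_2(a)=-2, v_2(b)=-4; units ≡ 1, 7 (mod 8); ε·ε+αω+βω = 0·1+-2·0+-4·0 ≡ 0  ⇒  (a,b)_2 = +1.
v=23: a=23^5·(≡15), b=23^2·(≡8) mod 23; (15|23)=-1, (8|23)=+1; (−1)^{5·2·11}·(-1)^2·(+1)^5 = +1.
Ram(-23023, 231) = {3, 11}; no ℚ_3-point on the conic.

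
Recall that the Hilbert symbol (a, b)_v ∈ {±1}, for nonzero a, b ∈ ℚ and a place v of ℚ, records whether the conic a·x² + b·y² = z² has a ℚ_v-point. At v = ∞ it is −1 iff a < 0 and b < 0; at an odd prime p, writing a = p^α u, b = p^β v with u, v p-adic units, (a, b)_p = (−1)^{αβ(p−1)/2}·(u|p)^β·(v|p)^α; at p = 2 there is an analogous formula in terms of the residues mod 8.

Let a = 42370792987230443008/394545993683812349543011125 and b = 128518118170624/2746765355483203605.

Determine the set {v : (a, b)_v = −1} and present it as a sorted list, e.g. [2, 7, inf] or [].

[5, 23]

Mod squares: a ≡ 2990, b ≡ 230. Check v ∈ {∞, 2, 3, 5, 7, 13, 17, 23, 41, 43, 47}.
v=47: a=47^-6·(≡30), b=47^-4·(≡42) mod 47; (30|47)=-1, (42|47)=+1; (−1)^{-6·-4·23}·(-1)^-4·(+1)^-6 = +1.
v=5: a=5^-3·(≡2), b=5^-1·(≡4) mod 5; (2|5)=-1, (4|5)=+1; (−1)^{-3·-1·2}·(-1)^-1·(+1)^-3 = -1.
v=17: a=17^-6·(≡4), b=17^-4·(≡1) mod 17; (4|17)=+1, (1|17)=+1; (−1)^{-6·-4·8}·(+1)^-4·(+1)^-6 = +1.
v=13: a=13^5·(≡3), b=13^2·(≡1) mod 13; (3|13)=+1, (1|13)=+1; (−1)^{5·2·6}·(+1)^2·(+1)^5 = +1.
v=7: a=7^8·(≡1), b=7^4·(≡5) mod 7; (1|7)=+1, (5|7)=-1; (−1)^{8·4·3}·(+1)^4·(-1)^8 = +1.
v=23: a=23^1·(≡19), b=23^1·(≡7) mod 23; (19|23)=-1, (7|23)=-1; (−1)^{1·1·11}·(-1)^1·(-1)^1 = -1.
v=41: a=41^2·(≡3), b=41^2·(≡4) mod 41; (3|41)=-1, (4|41)=+1; (−1)^{2·2·20}·(-1)^2·(+1)^2 = +1.
v=∞: 2990 > 0 and 230 > 0  ⇒  (a,b)_∞ = +1.
v=3: a=3^-8·(≡2), b=3^-6·(≡2) mod 3; (2|3)=-1, (2|3)=-1; (−1)^{-8·-6·1}·(-1)^-6·(-1)^-8 = +1.
v=2: v_2(a)=9, v_2(b)=13; units ≡ 7, 3 (mod 8); ε·ε+αω+βω = 1·1+9·1+13·0 ≡ 0  ⇒  (a,b)_2 = +1.
v=43: a=43^-2·(≡31), b=43^-2·(≡23) mod 43; (31|43)=+1, (23|43)=+1; (−1)^{-2·-2·21}·(+1)^-2·(+1)^-2 = +1.
Ram(2990, 230) = {5, 23}; no ℚ_5-point on the conic.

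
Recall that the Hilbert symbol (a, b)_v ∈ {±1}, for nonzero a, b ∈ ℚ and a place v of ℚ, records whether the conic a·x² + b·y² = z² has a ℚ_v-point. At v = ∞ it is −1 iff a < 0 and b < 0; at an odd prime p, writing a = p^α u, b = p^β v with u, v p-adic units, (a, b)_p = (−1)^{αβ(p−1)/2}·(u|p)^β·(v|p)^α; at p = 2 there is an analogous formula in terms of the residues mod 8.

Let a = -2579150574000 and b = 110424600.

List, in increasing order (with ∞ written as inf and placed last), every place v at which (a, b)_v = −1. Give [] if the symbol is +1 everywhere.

Mod squares: a ≡ -715, b ≡ 6. Check v ∈ {∞, 2, 3, 5, 7, 11, 13}.
v=3: a=3^2·(≡2), b=3^3·(≡2) mod 3; (2|3)=-1, (2|3)=-1; (−1)^{2·3·1}·(-1)^3·(-1)^2 = -1.
v=∞: -715 < 0 and 6 > 0  ⇒  (a,b)_∞ = +1.
v=13: a=13^3·(≡3), b=13^2·(≡7) mod 13; (3|13)=+1, (7|13)=-1; (−1)^{3·2·6}·(+1)^2·(-1)^3 = -1.
v=2: v_2(a)=4, v_2(b)=3; units ≡ 5, 3 (mod 8); ε·ε+αω+βω = 0·1+4·1+3·1 ≡ 1  ⇒  (a,b)_2 = -1.
v=7: a=7^2·(≡3), b=7^0·(≡6) mod 7; (3|7)=-1, (6|7)=-1; (−1)^{2·0·3}·(-1)^0·(-1)^2 = +1.
v=5: a=5^3·(≡3), b=5^2·(≡4) mod 5; (3|5)=-1, (4|5)=+1; (−1)^{3·2·2}·(-1)^2·(+1)^3 = +1.
v=11: a=11^3·(≡5), b=11^2·(≡7) mod 11; (5|11)=+1, (7|11)=-1; (−1)^{3·2·5}·(+1)^2·(-1)^3 = -1.
|Ram(-715, 6)| = 4, even; anisotropic at {2, 3, 11, 13}.

[2, 3, 11, 13]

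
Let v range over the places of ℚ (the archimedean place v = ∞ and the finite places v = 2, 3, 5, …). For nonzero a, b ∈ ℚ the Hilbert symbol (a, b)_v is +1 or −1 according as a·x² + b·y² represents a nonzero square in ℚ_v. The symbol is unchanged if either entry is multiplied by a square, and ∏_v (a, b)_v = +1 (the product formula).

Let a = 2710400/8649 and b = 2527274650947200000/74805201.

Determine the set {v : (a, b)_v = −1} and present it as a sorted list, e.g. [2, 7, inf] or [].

(a, b) ≡ (14, 6545) mod (ℚ^×)²; places V = {2, 3, 5, 7, 11, 17, 29, 31, ∞}.
(a,b)_3: α=-2, u≡2; β=-4, v≡2 (mod 3); (2|3)=-1, (2|3)=-1; sign (−1)^0·-1^-4·-1^-2 = +1.
(a,b)_29: α=0, u≡21; β=2, v≡22 (mod 29); (21|29)=-1, (22|29)=+1; sign (−1)^0·-1^2·+1^0 = +1.
(a,b)_2: α=7, β=10; u≡7, v≡1 (mod 8); ε(u)ε(v)=1·0, αω(v)=7·0, βω(u)=10·0; sum ≡ 0  ⇒  +1.
(a,b)_7: α=1, u≡4; β=3, v≡4 (mod 7); (4|7)=+1, (4|7)=+1; sign (−1)^1·+1^3·+1^1 = -1.
(a,b)_11: α=2, u≡5; β=5, v≡3 (mod 11); (5|11)=+1, (3|11)=+1; sign (−1)^0·+1^5·+1^2 = +1.
(a,b)_∞: sgn(14)=+, sgn(6545)=+, so +1.
(a,b)_5: α=2, u≡4; β=5, v≡4 (mod 5); (4|5)=+1, (4|5)=+1; sign (−1)^0·+1^5·+1^2 = +1.
(a,b)_31: α=-2, u≡25; β=-4, v≡5 (mod 31); (25|31)=+1, (5|31)=+1; sign (−1)^0·+1^-4·+1^-2 = +1.
(a,b)_17: α=0, u≡3; β=1, v≡7 (mod 17); (3|17)=-1, (7|17)=-1; sign (−1)^0·-1^1·-1^0 = -1.
|Ram(14, 6545)| = 2, even; anisotropic at {7, 17}.

[7, 17]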